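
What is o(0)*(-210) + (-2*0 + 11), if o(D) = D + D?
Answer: 11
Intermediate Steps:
o(D) = 2*D
o(0)*(-210) + (-2*0 + 11) = (2*0)*(-210) + (-2*0 + 11) = 0*(-210) + (0 + 11) = 0 + 11 = 11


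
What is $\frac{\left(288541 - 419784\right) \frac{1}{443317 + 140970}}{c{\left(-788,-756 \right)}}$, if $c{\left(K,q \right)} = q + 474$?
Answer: $\frac{131243}{164768934} \approx 0.00079653$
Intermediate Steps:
$c{\left(K,q \right)} = 474 + q$
$\frac{\left(288541 - 419784\right) \frac{1}{443317 + 140970}}{c{\left(-788,-756 \right)}} = \frac{\left(288541 - 419784\right) \frac{1}{443317 + 140970}}{474 - 756} = \frac{\left(-131243\right) \frac{1}{584287}}{-282} = \left(-131243\right) \frac{1}{584287} \left(- \frac{1}{282}\right) = \left(- \frac{131243}{584287}\right) \left(- \frac{1}{282}\right) = \frac{131243}{164768934}$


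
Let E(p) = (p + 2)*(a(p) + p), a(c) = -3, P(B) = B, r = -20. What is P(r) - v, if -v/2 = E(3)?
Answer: -20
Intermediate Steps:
E(p) = (-3 + p)*(2 + p) (E(p) = (p + 2)*(-3 + p) = (2 + p)*(-3 + p) = (-3 + p)*(2 + p))
v = 0 (v = -2*(-6 + 3**2 - 1*3) = -2*(-6 + 9 - 3) = -2*0 = 0)
P(r) - v = -20 - 1*0 = -20 + 0 = -20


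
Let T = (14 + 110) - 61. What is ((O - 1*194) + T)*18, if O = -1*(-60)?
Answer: -1278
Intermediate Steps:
O = 60
T = 63 (T = 124 - 61 = 63)
((O - 1*194) + T)*18 = ((60 - 1*194) + 63)*18 = ((60 - 194) + 63)*18 = (-134 + 63)*18 = -71*18 = -1278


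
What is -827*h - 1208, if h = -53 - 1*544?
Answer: 492511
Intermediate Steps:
h = -597 (h = -53 - 544 = -597)
-827*h - 1208 = -827*(-597) - 1208 = 493719 - 1208 = 492511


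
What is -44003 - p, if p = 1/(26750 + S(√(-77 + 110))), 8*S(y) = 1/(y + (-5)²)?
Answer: -1192976013541648203/27111242700001 - 8*√33/27111242700001 ≈ -44003.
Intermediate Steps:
S(y) = 1/(8*(25 + y)) (S(y) = 1/(8*(y + (-5)²)) = 1/(8*(y + 25)) = 1/(8*(25 + y)))
p = 1/(26750 + 1/(8*(25 + √33))) (p = 1/(26750 + 1/(8*(25 + √(-77 + 110)))) = 1/(26750 + 1/(8*(25 + √33))) ≈ 3.7383e-5)
-44003 - p = -44003 - (1013504200/27111242700001 + 8*√33/27111242700001) = -44003 + (-1013504200/27111242700001 - 8*√33/27111242700001) = -1192976013541648203/27111242700001 - 8*√33/27111242700001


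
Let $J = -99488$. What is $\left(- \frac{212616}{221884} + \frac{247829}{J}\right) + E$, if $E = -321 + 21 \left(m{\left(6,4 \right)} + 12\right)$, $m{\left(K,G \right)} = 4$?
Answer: $\frac{63744975109}{5518698848} \approx 11.551$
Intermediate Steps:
$E = 15$ ($E = -321 + 21 \left(4 + 12\right) = -321 + 21 \cdot 16 = -321 + 336 = 15$)
$\left(- \frac{212616}{221884} + \frac{247829}{J}\right) + E = \left(- \frac{212616}{221884} + \frac{247829}{-99488}\right) + 15 = \left(\left(-212616\right) \frac{1}{221884} + 247829 \left(- \frac{1}{99488}\right)\right) + 15 = \left(- \frac{53154}{55471} - \frac{247829}{99488}\right) + 15 = - \frac{19035507611}{5518698848} + 15 = \frac{63744975109}{5518698848}$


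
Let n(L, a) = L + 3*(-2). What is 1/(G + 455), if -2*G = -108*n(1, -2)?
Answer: 1/185 ≈ 0.0054054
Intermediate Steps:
n(L, a) = -6 + L (n(L, a) = L - 6 = -6 + L)
G = -270 (G = -(-54)*(-6 + 1) = -(-54)*(-5) = -½*540 = -270)
1/(G + 455) = 1/(-270 + 455) = 1/185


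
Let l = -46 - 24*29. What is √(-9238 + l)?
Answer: 2*I*√2495 ≈ 99.9*I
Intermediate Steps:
l = -742 (l = -46 - 696 = -742)
√(-9238 + l) = √(-9238 - 742) = √(-9980) = 2*I*√2495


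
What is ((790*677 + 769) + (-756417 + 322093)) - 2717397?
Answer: -2616122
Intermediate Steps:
((790*677 + 769) + (-756417 + 322093)) - 2717397 = ((534830 + 769) - 434324) - 2717397 = (535599 - 434324) - 2717397 = 101275 - 2717397 = -2616122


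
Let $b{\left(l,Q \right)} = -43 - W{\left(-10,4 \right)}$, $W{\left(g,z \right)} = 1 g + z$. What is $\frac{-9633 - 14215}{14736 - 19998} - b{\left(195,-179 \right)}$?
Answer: $\frac{109271}{2631} \approx 41.532$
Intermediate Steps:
$W{\left(g,z \right)} = g + z$
$b{\left(l,Q \right)} = -37$ ($b{\left(l,Q \right)} = -43 - \left(-10 + 4\right) = -43 - -6 = -43 + 6 = -37$)
$\frac{-9633 - 14215}{14736 - 19998} - b{\left(195,-179 \right)} = \frac{-9633 - 14215}{14736 - 19998} - -37 = - \frac{23848}{-5262} + 37 = \left(-23848\right) \left(- \frac{1}{5262}\right) + 37 = \frac{11924}{2631} + 37 = \frac{109271}{2631}$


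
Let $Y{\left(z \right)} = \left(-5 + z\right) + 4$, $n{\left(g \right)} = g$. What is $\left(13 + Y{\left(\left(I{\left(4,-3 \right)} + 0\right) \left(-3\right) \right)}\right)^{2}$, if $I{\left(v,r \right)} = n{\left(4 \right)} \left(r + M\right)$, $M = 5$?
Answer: $144$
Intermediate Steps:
$I{\left(v,r \right)} = 20 + 4 r$ ($I{\left(v,r \right)} = 4 \left(r + 5\right) = 4 \left(5 + r\right) = 20 + 4 r$)
$Y{\left(z \right)} = -1 + z$
$\left(13 + Y{\left(\left(I{\left(4,-3 \right)} + 0\right) \left(-3\right) \right)}\right)^{2} = \left(13 + \left(-1 + \left(\left(20 + 4 \left(-3\right)\right) + 0\right) \left(-3\right)\right)\right)^{2} = \left(13 + \left(-1 + \left(\left(20 - 12\right) + 0\right) \left(-3\right)\right)\right)^{2} = \left(13 + \left(-1 + \left(8 + 0\right) \left(-3\right)\right)\right)^{2} = \left(13 + \left(-1 + 8 \left(-3\right)\right)\right)^{2} = \left(13 - 25\right)^{2} = \left(-12\right)^{2} = 144$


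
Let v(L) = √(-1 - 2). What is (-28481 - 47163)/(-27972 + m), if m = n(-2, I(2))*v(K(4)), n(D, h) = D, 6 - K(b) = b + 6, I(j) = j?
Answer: 176326164/65202733 - 37822*I*√3/195608199 ≈ 2.7043 - 0.0003349*I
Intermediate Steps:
K(b) = -b (K(b) = 6 - (b + 6) = 6 - (6 + b) = 6 + (-6 - b) = -b)
v(L) = I*√3 (v(L) = √(-3) = I*√3)
m = -2*I*√3 ≈ -3.4641*I
(-28481 - 47163)/(-27972 + m) = (-28481 - 47163)/(-27972 - 2*I*√3) = -75644/(-27972 - 2*I*√3)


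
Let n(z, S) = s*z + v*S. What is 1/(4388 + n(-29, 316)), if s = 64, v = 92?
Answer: 1/31604 ≈ 3.1642e-5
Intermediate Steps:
n(z, S) = 64*z + 92*S
1/(4388 + n(-29, 316)) = 1/(4388 + (64*(-29) + 92*316)) = 1/(4388 + (-1856 + 29072)) = 1/(4388 + 27216) = 1/31604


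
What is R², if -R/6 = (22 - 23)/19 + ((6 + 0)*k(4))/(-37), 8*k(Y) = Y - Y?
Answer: 36/361 ≈ 0.099723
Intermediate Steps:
k(Y) = 0 (k(Y) = (Y - Y)/8 = (⅛)*0 = 0)
R = 6/19 (R = -6*((22 - 23)/19 + ((6 + 0)*0)/(-37)) = -6*(-1*1/19 + (6*0)*(-1/37)) = -6*(-1/19 + 0*(-1/37)) = -6*(-1/19 + 0) = -6*(-1/19) = 6/19 ≈ 0.31579)
R² = (6/19)² = 36/361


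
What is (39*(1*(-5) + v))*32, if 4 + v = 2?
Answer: -8736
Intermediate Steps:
v = -2 (v = -4 + 2 = -2)
(39*(1*(-5) + v))*32 = (39*(1*(-5) - 2))*32 = (39*(-5 - 2))*32 = (39*(-7))*32 = -273*32 = -8736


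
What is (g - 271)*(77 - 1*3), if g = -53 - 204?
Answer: -39072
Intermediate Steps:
g = -257
(g - 271)*(77 - 1*3) = (-257 - 271)*(77 - 1*3) = -528*(77 - 3) = -528*74 = -39072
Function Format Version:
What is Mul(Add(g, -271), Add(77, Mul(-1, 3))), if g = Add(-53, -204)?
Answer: -39072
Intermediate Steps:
g = -257
Mul(Add(g, -271), Add(77, Mul(-1, 3))) = Mul(Add(-257, -271), Add(77, Mul(-1, 3))) = Mul(-528, Add(77, -3)) = Mul(-528, 74) = -39072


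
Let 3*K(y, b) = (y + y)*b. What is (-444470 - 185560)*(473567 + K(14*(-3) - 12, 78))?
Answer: -296592292770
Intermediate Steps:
K(y, b) = 2*b*y/3 (K(y, b) = ((y + y)*b)/3 = ((2*y)*b)/3 = (2*b*y)/3 = 2*b*y/3)
(-444470 - 185560)*(473567 + K(14*(-3) - 12, 78)) = (-444470 - 185560)*(473567 + (⅔)*78*(14*(-3) - 12)) = -630030*(473567 + (⅔)*78*(-42 - 12)) = -630030*(473567 + (⅔)*78*(-54)) = -630030*(473567 - 2808) = -630030*470759 = -296592292770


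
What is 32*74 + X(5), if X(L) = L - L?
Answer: 2368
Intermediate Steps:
X(L) = 0
32*74 + X(5) = 32*74 + 0 = 2368 + 0 = 2368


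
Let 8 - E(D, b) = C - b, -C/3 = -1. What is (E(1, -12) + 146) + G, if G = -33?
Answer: 106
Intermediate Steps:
C = 3 (C = -3*(-1) = 3)
E(D, b) = 5 + b (E(D, b) = 8 - (3 - b) = 8 + (-3 + b) = 5 + b)
(E(1, -12) + 146) + G = ((5 - 12) + 146) - 33 = (-7 + 146) - 33 = 139 - 33 = 106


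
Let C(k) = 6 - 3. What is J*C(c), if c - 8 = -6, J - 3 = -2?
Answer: 3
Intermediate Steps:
J = 1 (J = 3 - 2 = 1)
c = 2 (c = 8 - 6 = 2)
C(k) = 3
J*C(c) = 1*3 = 3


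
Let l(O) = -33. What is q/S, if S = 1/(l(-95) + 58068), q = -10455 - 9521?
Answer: -1159307160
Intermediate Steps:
q = -19976
S = 1/58035 (S = 1/(-33 + 58068) = 1/58035 ≈ 1.7231e-5)
q/S = -19976/1/58035 = -19976*58035 = -1159307160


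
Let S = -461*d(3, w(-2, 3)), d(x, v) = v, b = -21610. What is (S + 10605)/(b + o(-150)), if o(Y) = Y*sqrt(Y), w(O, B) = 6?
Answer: -16940079/47036710 + 117585*I*sqrt(6)/9407342 ≈ -0.36015 + 0.030617*I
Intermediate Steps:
o(Y) = Y**(3/2)
S = -2766 (S = -461*6 = -2766)
(S + 10605)/(b + o(-150)) = (-2766 + 10605)/(-21610 + (-150)**(3/2)) = 7839/(-21610 - 750*I*sqrt(6))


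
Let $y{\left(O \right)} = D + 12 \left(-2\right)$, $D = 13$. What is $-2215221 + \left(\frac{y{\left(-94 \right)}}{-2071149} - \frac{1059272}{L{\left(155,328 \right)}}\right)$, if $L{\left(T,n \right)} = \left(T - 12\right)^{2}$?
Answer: $- \frac{93823284777257710}{42352925901} \approx -2.2153 \cdot 10^{6}$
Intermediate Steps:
$L{\left(T,n \right)} = \left(-12 + T\right)^{2}$
$y{\left(O \right)} = -11$ ($y{\left(O \right)} = 13 + 12 \left(-2\right) = 13 - 24 = -11$)
$-2215221 + \left(\frac{y{\left(-94 \right)}}{-2071149} - \frac{1059272}{L{\left(155,328 \right)}}\right) = -2215221 - \left(- \frac{11}{2071149} + \frac{1059272}{\left(-12 + 155\right)^{2}}\right) = -2215221 - \left(- \frac{11}{2071149} + \frac{1059272}{143^{2}}\right) = -2215221 + \left(\frac{11}{2071149} - \frac{1059272}{20449}\right) = -2215221 - \frac{2193909918589}{42352925901} = - \frac{93823284777257710}{42352925901}$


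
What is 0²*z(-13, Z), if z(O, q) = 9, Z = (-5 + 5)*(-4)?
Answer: 0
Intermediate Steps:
Z = 0 (Z = 0*(-4) = 0)
0²*z(-13, Z) = 0²*9 = 0*9 = 0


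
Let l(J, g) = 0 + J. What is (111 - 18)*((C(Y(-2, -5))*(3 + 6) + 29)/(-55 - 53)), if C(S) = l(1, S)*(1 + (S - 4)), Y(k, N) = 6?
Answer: -434/9 ≈ -48.222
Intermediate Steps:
l(J, g) = J
C(S) = -3 + S (C(S) = 1*(1 + (S - 4)) = 1*(1 + (-4 + S)) = 1*(-3 + S) = -3 + S)
(111 - 18)*((C(Y(-2, -5))*(3 + 6) + 29)/(-55 - 53)) = (111 - 18)*(((-3 + 6)*(3 + 6) + 29)/(-55 - 53)) = 93*((3*9 + 29)/(-108)) = 93*((27 + 29)*(-1/108)) = 93*(56*(-1/108)) = 93*(-14/27) = -434/9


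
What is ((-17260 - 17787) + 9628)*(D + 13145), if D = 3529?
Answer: -423836406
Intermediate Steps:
((-17260 - 17787) + 9628)*(D + 13145) = ((-17260 - 17787) + 9628)*(3529 + 13145) = (-35047 + 9628)*16674 = -25419*16674 = -423836406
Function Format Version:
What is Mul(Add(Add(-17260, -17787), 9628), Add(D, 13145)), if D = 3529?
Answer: -423836406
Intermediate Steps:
Mul(Add(Add(-17260, -17787), 9628), Add(D, 13145)) = Mul(Add(Add(-17260, -17787), 9628), Add(3529, 13145)) = Mul(Add(-35047, 9628), 16674) = Mul(-25419, 16674) = -423836406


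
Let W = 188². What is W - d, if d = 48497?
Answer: -13153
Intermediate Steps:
W = 35344
W - d = 35344 - 1*48497 = 35344 - 48497 = -13153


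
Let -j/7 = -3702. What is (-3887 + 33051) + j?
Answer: 55078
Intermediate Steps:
j = 25914 (j = -7*(-3702) = 25914)
(-3887 + 33051) + j = (-3887 + 33051) + 25914 = 29164 + 25914 = 55078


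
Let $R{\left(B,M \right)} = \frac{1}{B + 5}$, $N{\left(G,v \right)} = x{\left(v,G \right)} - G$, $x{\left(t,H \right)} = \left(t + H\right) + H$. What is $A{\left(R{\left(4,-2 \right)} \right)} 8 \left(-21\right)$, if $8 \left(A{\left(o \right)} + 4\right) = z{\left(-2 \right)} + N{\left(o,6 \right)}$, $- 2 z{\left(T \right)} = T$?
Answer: $\frac{1568}{3} \approx 522.67$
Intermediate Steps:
$z{\left(T \right)} = - \frac{T}{2}$
$x{\left(t,H \right)} = t + 2 H$ ($x{\left(t,H \right)} = \left(H + t\right) + H = t + 2 H$)
$N{\left(G,v \right)} = G + v$ ($N{\left(G,v \right)} = \left(v + 2 G\right) - G = G + v$)
$R{\left(B,M \right)} = \frac{1}{5 + B}$
$A{\left(o \right)} = - \frac{25}{8} + \frac{o}{8}$ ($A{\left(o \right)} = -4 + \frac{\left(- \frac{1}{2}\right) \left(-2\right) + \left(o + 6\right)}{8} = -4 + \frac{1 + \left(6 + o\right)}{8} = -4 + \frac{7 + o}{8} = -4 + \left(\frac{7}{8} + \frac{o}{8}\right) = - \frac{25}{8} + \frac{o}{8}$)
$A{\left(R{\left(4,-2 \right)} \right)} 8 \left(-21\right) = \left(- \frac{25}{8} + \frac{1}{8 \left(5 + 4\right)}\right) 8 \left(-21\right) = \left(- \frac{25}{8} + \frac{1}{8 \cdot 9}\right) 8 \left(-21\right) = \left(- \frac{25}{8} + \frac{1}{8} \cdot \frac{1}{9}\right) 8 \left(-21\right) = \left(- \frac{25}{8} + \frac{1}{72}\right) 8 \left(-21\right) = \left(- \frac{28}{9}\right) 8 \left(-21\right) = \left(- \frac{224}{9}\right) \left(-21\right) = \frac{1568}{3}$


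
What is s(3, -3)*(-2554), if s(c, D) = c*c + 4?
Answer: -33202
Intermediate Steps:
s(c, D) = 4 + c**2 (s(c, D) = c**2 + 4 = 4 + c**2)
s(3, -3)*(-2554) = (4 + 3**2)*(-2554) = (4 + 9)*(-2554) = 13*(-2554) = -33202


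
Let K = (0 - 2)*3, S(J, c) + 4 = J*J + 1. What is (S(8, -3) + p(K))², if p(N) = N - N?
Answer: 3721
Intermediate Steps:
S(J, c) = -3 + J² (S(J, c) = -4 + (J*J + 1) = -4 + (J² + 1) = -4 + (1 + J²) = -3 + J²)
K = -6 (K = -2*3 = -6)
p(N) = 0
(S(8, -3) + p(K))² = ((-3 + 8²) + 0)² = ((-3 + 64) + 0)² = (61 + 0)² = 61² = 3721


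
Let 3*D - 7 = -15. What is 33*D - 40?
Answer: -128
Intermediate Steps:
D = -8/3 (D = 7/3 + (⅓)*(-15) = 7/3 - 5 = -8/3 ≈ -2.6667)
33*D - 40 = 33*(-8/3) - 40 = -88 - 40 = -128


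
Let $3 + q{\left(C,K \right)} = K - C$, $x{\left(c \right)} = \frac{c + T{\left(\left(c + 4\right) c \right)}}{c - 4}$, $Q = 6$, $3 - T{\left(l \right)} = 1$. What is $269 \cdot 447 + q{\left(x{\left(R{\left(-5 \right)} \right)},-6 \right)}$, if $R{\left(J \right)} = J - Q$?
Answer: $\frac{601167}{5} \approx 1.2023 \cdot 10^{5}$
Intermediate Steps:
$T{\left(l \right)} = 2$ ($T{\left(l \right)} = 3 - 1 = 2$)
$R{\left(J \right)} = -6 + J$ ($R{\left(J \right)} = J - 6 = -6 + J$)
$x{\left(c \right)} = \frac{2 + c}{-4 + c}$ ($x{\left(c \right)} = \frac{c + 2}{c - 4} = \frac{2 + c}{-4 + c}$)
$q{\left(C,K \right)} = -3 + K - C$ ($q{\left(C,K \right)} = -3 - \left(C - K\right) = -3 + K - C$)
$269 \cdot 447 + q{\left(x{\left(R{\left(-5 \right)} \right)},-6 \right)} = 269 \cdot 447 - \left(9 + \frac{2 - 11}{-4 - 11}\right) = 120243 - \left(9 + \frac{2 - 11}{-4 - 11}\right) = 120243 - \left(9 + \frac{1}{-15} \left(-9\right)\right) = 120243 - \left(9 + \frac{3}{5}\right) = 120243 - \frac{48}{5} = \frac{601167}{5}$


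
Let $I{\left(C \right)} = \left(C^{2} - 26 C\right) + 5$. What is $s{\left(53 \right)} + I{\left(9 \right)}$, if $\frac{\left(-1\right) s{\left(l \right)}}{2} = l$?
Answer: $-254$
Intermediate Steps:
$s{\left(l \right)} = - 2 l$
$I{\left(C \right)} = 5 + C^{2} - 26 C$
$s{\left(53 \right)} + I{\left(9 \right)} = \left(-2\right) 53 + \left(5 + 9^{2} - 234\right) = -106 + \left(5 + 81 - 234\right) = -106 - 148 = -254$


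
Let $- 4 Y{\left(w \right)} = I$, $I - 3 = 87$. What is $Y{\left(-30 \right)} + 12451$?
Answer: $\frac{24857}{2} \approx 12429.0$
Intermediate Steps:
$I = 90$ ($I = 3 + 87 = 90$)
$Y{\left(w \right)} = - \frac{45}{2}$ ($Y{\left(w \right)} = \left(- \frac{1}{4}\right) 90 = - \frac{45}{2}$)
$Y{\left(-30 \right)} + 12451 = - \frac{45}{2} + 12451 = \frac{24857}{2}$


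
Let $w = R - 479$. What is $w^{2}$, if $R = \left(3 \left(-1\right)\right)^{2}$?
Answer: $220900$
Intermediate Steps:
$R = 9$ ($R = \left(-3\right)^{2} = 9$)
$w = -470$ ($w = 9 - 479 = -470$)
$w^{2} = \left(-470\right)^{2} = 220900$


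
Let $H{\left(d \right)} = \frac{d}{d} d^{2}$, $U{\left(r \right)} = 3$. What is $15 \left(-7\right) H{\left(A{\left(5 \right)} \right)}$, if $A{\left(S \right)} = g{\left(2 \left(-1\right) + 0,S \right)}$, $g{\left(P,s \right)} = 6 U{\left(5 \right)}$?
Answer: $-34020$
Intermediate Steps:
$g{\left(P,s \right)} = 18$ ($g{\left(P,s \right)} = 6 \cdot 3 = 18$)
$A{\left(S \right)} = 18$
$H{\left(d \right)} = d^{2}$ ($H{\left(d \right)} = 1 d^{2} = d^{2}$)
$15 \left(-7\right) H{\left(A{\left(5 \right)} \right)} = 15 \left(-7\right) 18^{2} = \left(-105\right) 324 = -34020$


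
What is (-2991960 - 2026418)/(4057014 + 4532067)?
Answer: -5018378/8589081 ≈ -0.58427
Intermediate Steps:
(-2991960 - 2026418)/(4057014 + 4532067) = -5018378/8589081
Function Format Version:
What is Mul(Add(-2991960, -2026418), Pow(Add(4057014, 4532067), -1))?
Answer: Rational(-5018378, 8589081) ≈ -0.58427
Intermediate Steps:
Mul(Add(-2991960, -2026418), Pow(Add(4057014, 4532067), -1)) = Mul(-5018378, Pow(8589081, -1)) = Mul(-5018378, Rational(1, 8589081)) = Rational(-5018378, 8589081)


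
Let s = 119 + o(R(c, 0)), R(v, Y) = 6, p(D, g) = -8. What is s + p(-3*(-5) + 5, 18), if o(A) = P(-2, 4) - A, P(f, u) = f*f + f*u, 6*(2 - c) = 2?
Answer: 101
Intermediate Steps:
c = 5/3 (c = 2 - ⅙*2 = 2 - ⅓ = 5/3 ≈ 1.6667)
P(f, u) = f² + f*u
o(A) = -4 - A (o(A) = -2*(-2 + 4) - A = -2*2 - A = -4 - A)
s = 109 (s = 119 + (-4 - 1*6) = 119 + (-4 - 6) = 119 - 10 = 109)
s + p(-3*(-5) + 5, 18) = 109 - 8 = 101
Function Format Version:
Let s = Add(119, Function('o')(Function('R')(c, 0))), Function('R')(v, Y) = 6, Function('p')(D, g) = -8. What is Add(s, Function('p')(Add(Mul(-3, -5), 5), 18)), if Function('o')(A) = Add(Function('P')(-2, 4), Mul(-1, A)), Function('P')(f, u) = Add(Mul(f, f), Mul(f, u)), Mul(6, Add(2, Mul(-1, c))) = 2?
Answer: 101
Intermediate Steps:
c = Rational(5, 3) (c = Add(2, Mul(Rational(-1, 6), 2)) = Add(2, Rational(-1, 3)) = Rational(5, 3) ≈ 1.6667)
Function('P')(f, u) = Add(Pow(f, 2), Mul(f, u))
Function('o')(A) = Add(-4, Mul(-1, A)) (Function('o')(A) = Add(Mul(-2, Add(-2, 4)), Mul(-1, A)) = Add(Mul(-2, 2), Mul(-1, A)) = Add(-4, Mul(-1, A)))
s = 109 (s = Add(119, Add(-4, Mul(-1, 6))) = Add(119, Add(-4, -6)) = Add(119, -10) = 109)
Add(s, Function('p')(Add(Mul(-3, -5), 5), 18)) = Add(109, -8) = 101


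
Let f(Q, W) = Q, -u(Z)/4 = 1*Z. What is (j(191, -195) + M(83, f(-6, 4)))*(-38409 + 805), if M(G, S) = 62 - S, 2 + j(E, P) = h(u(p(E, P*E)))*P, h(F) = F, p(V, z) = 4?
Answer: -119806344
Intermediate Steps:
u(Z) = -4*Z
j(E, P) = -2 - 16*P (j(E, P) = -2 + (-4*4)*P = -2 - 16*P)
(j(191, -195) + M(83, f(-6, 4)))*(-38409 + 805) = ((-2 - 16*(-195)) + (62 - 1*(-6)))*(-38409 + 805) = ((-2 + 3120) + (62 + 6))*(-37604) = (3118 + 68)*(-37604) = 3186*(-37604) = -119806344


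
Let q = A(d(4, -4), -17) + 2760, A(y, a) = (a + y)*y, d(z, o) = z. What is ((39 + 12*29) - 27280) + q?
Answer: -24185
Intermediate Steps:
A(y, a) = y*(a + y)
q = 2708 (q = 4*(-17 + 4) + 2760 = 4*(-13) + 2760 = -52 + 2760 = 2708)
((39 + 12*29) - 27280) + q = ((39 + 12*29) - 27280) + 2708 = ((39 + 348) - 27280) + 2708 = (387 - 27280) + 2708 = -26893 + 2708 = -24185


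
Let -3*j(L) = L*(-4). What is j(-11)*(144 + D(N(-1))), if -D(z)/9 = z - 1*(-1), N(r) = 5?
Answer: -1320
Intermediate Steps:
j(L) = 4*L/3 (j(L) = -L*(-4)/3 = -(-4)*L/3 = 4*L/3)
D(z) = -9 - 9*z (D(z) = -9*(z - 1*(-1)) = -9*(z + 1) = -9*(1 + z) = -9 - 9*z)
j(-11)*(144 + D(N(-1))) = ((4/3)*(-11))*(144 + (-9 - 9*5)) = -44*(144 + (-9 - 45))/3 = -44*(144 - 54)/3 = -44/3*90 = -1320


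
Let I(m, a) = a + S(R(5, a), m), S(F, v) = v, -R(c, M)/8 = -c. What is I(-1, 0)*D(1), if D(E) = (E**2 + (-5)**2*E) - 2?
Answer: -24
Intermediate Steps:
R(c, M) = 8*c (R(c, M) = -(-8)*c = 8*c)
I(m, a) = a + m
D(E) = -2 + E**2 + 25*E (D(E) = (E**2 + 25*E) - 2 = -2 + E**2 + 25*E)
I(-1, 0)*D(1) = (0 - 1)*(-2 + 1**2 + 25*1) = -(-2 + 1 + 25) = -1*24 = -24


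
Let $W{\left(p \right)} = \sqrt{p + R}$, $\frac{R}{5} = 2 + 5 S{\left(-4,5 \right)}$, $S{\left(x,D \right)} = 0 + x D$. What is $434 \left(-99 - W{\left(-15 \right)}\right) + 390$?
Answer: $-42576 - 434 i \sqrt{505} \approx -42576.0 - 9752.9 i$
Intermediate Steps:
$S{\left(x,D \right)} = D x$ ($S{\left(x,D \right)} = 0 + D x = D x$)
$R = -490$ ($R = 5 \left(2 + 5 \cdot 5 \left(-4\right)\right) = 5 \left(2 + 5 \left(-20\right)\right) = 5 \left(2 - 100\right) = 5 \left(-98\right) = -490$)
$W{\left(p \right)} = \sqrt{-490 + p}$ ($W{\left(p \right)} = \sqrt{p - 490} = \sqrt{-490 + p}$)
$434 \left(-99 - W{\left(-15 \right)}\right) + 390 = 434 \left(-99 - \sqrt{-490 - 15}\right) + 390 = 434 \left(-99 - \sqrt{-505}\right) + 390 = 434 \left(-99 - i \sqrt{505}\right) + 390 = \left(-42966 - 434 i \sqrt{505}\right) + 390 = -42576 - 434 i \sqrt{505}$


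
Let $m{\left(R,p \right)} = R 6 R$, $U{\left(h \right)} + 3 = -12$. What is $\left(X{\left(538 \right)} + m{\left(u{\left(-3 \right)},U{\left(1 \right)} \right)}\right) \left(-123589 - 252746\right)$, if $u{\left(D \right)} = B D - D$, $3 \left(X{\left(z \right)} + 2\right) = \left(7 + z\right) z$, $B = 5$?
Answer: $-37106129220$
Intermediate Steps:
$X{\left(z \right)} = -2 + \frac{z \left(7 + z\right)}{3}$ ($X{\left(z \right)} = -2 + \frac{\left(7 + z\right) z}{3} = -2 + \frac{z \left(7 + z\right)}{3}$)
$u{\left(D \right)} = 4 D$ ($u{\left(D \right)} = 5 D - D = 4 D$)
$U{\left(h \right)} = -15$ ($U{\left(h \right)} = -3 - 12 = -15$)
$m{\left(R,p \right)} = 6 R^{2}$ ($m{\left(R,p \right)} = 6 R R = 6 R^{2}$)
$\left(X{\left(538 \right)} + m{\left(u{\left(-3 \right)},U{\left(1 \right)} \right)}\right) \left(-123589 - 252746\right) = \left(\left(-2 + \frac{538^{2}}{3} + \frac{7}{3} \cdot 538\right) + 6 \left(4 \left(-3\right)\right)^{2}\right) \left(-123589 - 252746\right) = \left(\left(-2 + \frac{1}{3} \cdot 289444 + \frac{3766}{3}\right) + 6 \left(-12\right)^{2}\right) \left(-376335\right) = \left(\left(-2 + \frac{289444}{3} + \frac{3766}{3}\right) + 6 \cdot 144\right) \left(-376335\right) = \left(\frac{293204}{3} + 864\right) \left(-376335\right) = \frac{295796}{3} \left(-376335\right) = -37106129220$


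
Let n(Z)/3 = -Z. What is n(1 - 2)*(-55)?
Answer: -165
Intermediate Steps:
n(Z) = -3*Z (n(Z) = 3*(-Z) = -3*Z)
n(1 - 2)*(-55) = -3*(1 - 2)*(-55) = -3*(-1)*(-55) = 3*(-55) = -165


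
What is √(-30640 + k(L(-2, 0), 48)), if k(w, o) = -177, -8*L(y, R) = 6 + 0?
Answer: I*√30817 ≈ 175.55*I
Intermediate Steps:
L(y, R) = -¾ (L(y, R) = -(6 + 0)/8 = -⅛*6 = -¾)
√(-30640 + k(L(-2, 0), 48)) = √(-30640 - 177) = √(-30817) = I*√30817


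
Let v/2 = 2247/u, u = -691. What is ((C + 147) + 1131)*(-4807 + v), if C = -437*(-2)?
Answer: -7157833912/691 ≈ -1.0359e+7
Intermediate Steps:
v = -4494/691 (v = 2*(2247/(-691)) = 2*(2247*(-1/691)) = 2*(-2247/691) = -4494/691 ≈ -6.5036)
C = 874
((C + 147) + 1131)*(-4807 + v) = ((874 + 147) + 1131)*(-4807 - 4494/691) = (1021 + 1131)*(-3326131/691) = 2152*(-3326131/691) = -7157833912/691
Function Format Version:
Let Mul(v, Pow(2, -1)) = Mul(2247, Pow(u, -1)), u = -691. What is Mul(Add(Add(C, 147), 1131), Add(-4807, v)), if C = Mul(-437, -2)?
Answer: Rational(-7157833912, 691) ≈ -1.0359e+7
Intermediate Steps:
v = Rational(-4494, 691) (v = Mul(2, Mul(2247, Pow(-691, -1))) = Mul(2, Mul(2247, Rational(-1, 691))) = Mul(2, Rational(-2247, 691)) = Rational(-4494, 691) ≈ -6.5036)
C = 874
Mul(Add(Add(C, 147), 1131), Add(-4807, v)) = Mul(Add(Add(874, 147), 1131), Add(-4807, Rational(-4494, 691))) = Mul(Add(1021, 1131), Rational(-3326131, 691)) = Mul(2152, Rational(-3326131, 691)) = Rational(-7157833912, 691)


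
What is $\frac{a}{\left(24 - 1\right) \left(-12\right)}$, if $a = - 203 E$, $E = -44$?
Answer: $- \frac{2233}{69} \approx -32.362$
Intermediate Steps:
$a = 8932$ ($a = \left(-203\right) \left(-44\right) = 8932$)
$\frac{a}{\left(24 - 1\right) \left(-12\right)} = \frac{8932}{\left(24 - 1\right) \left(-12\right)} = \frac{8932}{23 \left(-12\right)} = \frac{8932}{-276} = 8932 \left(- \frac{1}{276}\right) = - \frac{2233}{69}$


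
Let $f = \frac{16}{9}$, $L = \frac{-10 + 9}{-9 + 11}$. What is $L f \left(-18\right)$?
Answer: $16$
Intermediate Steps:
$L = - \frac{1}{2} \approx -0.5$
$f = \frac{16}{9}$ ($f = 16 \cdot \frac{1}{9} = \frac{16}{9} \approx 1.7778$)
$L f \left(-18\right) = \left(- \frac{1}{2}\right) \frac{16}{9} \left(-18\right) = \left(- \frac{8}{9}\right) \left(-18\right) = 16$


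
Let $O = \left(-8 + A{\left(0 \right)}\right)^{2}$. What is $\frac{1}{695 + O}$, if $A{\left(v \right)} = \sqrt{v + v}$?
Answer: $\frac{1}{759} \approx 0.0013175$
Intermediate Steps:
$A{\left(v \right)} = \sqrt{2} \sqrt{v}$ ($A{\left(v \right)} = \sqrt{2 v} = \sqrt{2} \sqrt{v}$)
$O = 64$ ($O = \left(-8 + \sqrt{2} \sqrt{0}\right)^{2} = \left(-8 + \sqrt{2} \cdot 0\right)^{2} = \left(-8 + 0\right)^{2} = \left(-8\right)^{2} = 64$)
$\frac{1}{695 + O} = \frac{1}{695 + 64} = \frac{1}{759}$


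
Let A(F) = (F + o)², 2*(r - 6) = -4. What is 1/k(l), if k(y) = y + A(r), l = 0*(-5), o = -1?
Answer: ⅑ ≈ 0.11111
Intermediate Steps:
r = 4 (r = 6 + (½)*(-4) = 6 - 2 = 4)
A(F) = (-1 + F)² (A(F) = (F - 1)² = (-1 + F)²)
l = 0
k(y) = 9 + y (k(y) = y + (-1 + 4)² = y + 3² = y + 9 = 9 + y)
1/k(l) = 1/(9 + 0) = 1/9 = ⅑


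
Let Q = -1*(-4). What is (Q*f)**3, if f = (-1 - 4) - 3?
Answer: -32768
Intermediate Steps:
Q = 4
f = -8 (f = -5 - 3 = -8)
(Q*f)**3 = (4*(-8))**3 = (-32)**3 = -32768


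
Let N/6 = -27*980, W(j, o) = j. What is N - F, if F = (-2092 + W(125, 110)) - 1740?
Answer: -155053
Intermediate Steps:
N = -158760 (N = 6*(-27*980) = 6*(-26460) = -158760)
F = -3707 (F = (-2092 + 125) - 1740 = -1967 - 1740 = -3707)
N - F = -158760 - 1*(-3707) = -158760 + 3707 = -155053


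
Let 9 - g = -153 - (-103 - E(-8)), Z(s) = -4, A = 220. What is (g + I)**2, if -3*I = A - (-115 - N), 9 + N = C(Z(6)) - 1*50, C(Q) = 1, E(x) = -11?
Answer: 4489/9 ≈ 498.78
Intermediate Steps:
g = 70 (g = 9 - (-153 - (-103 - 1*(-11))) = 9 - (-153 - (-103 + 11)) = 9 - (-153 - 1*(-92)) = 9 - (-153 + 92) = 9 - 1*(-61) = 9 + 61 = 70)
N = -58 (N = -9 + (1 - 1*50) = -9 + (1 - 50) = -9 - 49 = -58)
I = -277/3 (I = -(220 - (-115 - 1*(-58)))/3 = -(220 - (-115 + 58))/3 = -(220 - 1*(-57))/3 = -(220 + 57)/3 = -1/3*277 = -277/3 ≈ -92.333)
(g + I)**2 = (70 - 277/3)**2 = (-67/3)**2 = 4489/9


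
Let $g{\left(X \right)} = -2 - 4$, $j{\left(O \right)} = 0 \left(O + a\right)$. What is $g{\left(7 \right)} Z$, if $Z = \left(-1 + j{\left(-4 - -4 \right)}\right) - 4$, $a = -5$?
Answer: $30$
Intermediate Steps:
$j{\left(O \right)} = 0$ ($j{\left(O \right)} = 0 \left(O - 5\right) = 0 \left(-5 + O\right) = 0$)
$g{\left(X \right)} = -6$
$Z = -5$ ($Z = \left(-1 + 0\right) - 4 = -1 - 4 = -5$)
$g{\left(7 \right)} Z = \left(-6\right) \left(-5\right) = 30$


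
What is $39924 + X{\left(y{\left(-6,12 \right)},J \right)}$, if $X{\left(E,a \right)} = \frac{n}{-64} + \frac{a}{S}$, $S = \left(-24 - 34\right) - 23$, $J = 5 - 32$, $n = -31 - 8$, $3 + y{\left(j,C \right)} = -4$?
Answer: $\frac{7665589}{192} \approx 39925.0$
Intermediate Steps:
$y{\left(j,C \right)} = -7$ ($y{\left(j,C \right)} = -3 - 4 = -7$)
$n = -39$
$J = -27$ ($J = 5 - 32 = -27$)
$S = -81$ ($S = -58 - 23 = -81$)
$X{\left(E,a \right)} = \frac{39}{64} - \frac{a}{81}$ ($X{\left(E,a \right)} = - \frac{39}{-64} + \frac{a}{-81} = \left(-39\right) \left(- \frac{1}{64}\right) + a \left(- \frac{1}{81}\right) = \frac{39}{64} - \frac{a}{81}$)
$39924 + X{\left(y{\left(-6,12 \right)},J \right)} = 39924 + \left(\frac{39}{64} - - \frac{1}{3}\right) = 39924 + \left(\frac{39}{64} + \frac{1}{3}\right) = 39924 + \frac{181}{192} = \frac{7665589}{192}$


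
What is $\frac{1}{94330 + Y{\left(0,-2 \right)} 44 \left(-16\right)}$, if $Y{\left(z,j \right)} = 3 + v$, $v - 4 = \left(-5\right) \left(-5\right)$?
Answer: $\frac{1}{71802} \approx 1.3927 \cdot 10^{-5}$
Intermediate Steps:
$v = 29$ ($v = 4 - -25 = 4 + 25 = 29$)
$Y{\left(z,j \right)} = 32$ ($Y{\left(z,j \right)} = 3 + 29 = 32$)
$\frac{1}{94330 + Y{\left(0,-2 \right)} 44 \left(-16\right)} = \frac{1}{94330 + 32 \cdot 44 \left(-16\right)} = \frac{1}{94330 + 1408 \left(-16\right)} = \frac{1}{94330 - 22528} = \frac{1}{71802}$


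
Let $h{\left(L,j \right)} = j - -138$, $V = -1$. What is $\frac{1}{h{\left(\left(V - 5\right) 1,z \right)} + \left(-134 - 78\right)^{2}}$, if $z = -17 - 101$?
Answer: $\frac{1}{44964} \approx 2.224 \cdot 10^{-5}$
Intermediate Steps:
$z = -118$
$h{\left(L,j \right)} = 138 + j$ ($h{\left(L,j \right)} = j + 138 = 138 + j$)
$\frac{1}{h{\left(\left(V - 5\right) 1,z \right)} + \left(-134 - 78\right)^{2}} = \frac{1}{\left(138 - 118\right) + \left(-134 - 78\right)^{2}} = \frac{1}{20 + \left(-212\right)^{2}} = \frac{1}{20 + 44944} = \frac{1}{44964}$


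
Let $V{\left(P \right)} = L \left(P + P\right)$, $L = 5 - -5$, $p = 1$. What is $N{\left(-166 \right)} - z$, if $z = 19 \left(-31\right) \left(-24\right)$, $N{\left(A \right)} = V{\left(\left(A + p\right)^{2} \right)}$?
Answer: $530364$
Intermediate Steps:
$L = 10$ ($L = 5 + 5 = 10$)
$V{\left(P \right)} = 20 P$ ($V{\left(P \right)} = 10 \left(P + P\right) = 10 \cdot 2 P = 20 P$)
$N{\left(A \right)} = 20 \left(1 + A\right)^{2}$ ($N{\left(A \right)} = 20 \left(A + 1\right)^{2} = 20 \left(1 + A\right)^{2}$)
$z = 14136$ ($z = \left(-589\right) \left(-24\right) = 14136$)
$N{\left(-166 \right)} - z = 20 \left(1 - 166\right)^{2} - 14136 = 20 \left(-165\right)^{2} - 14136 = 20 \cdot 27225 - 14136 = 544500 - 14136 = 530364$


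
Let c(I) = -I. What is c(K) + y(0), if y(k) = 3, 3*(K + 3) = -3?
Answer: 7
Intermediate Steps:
K = -4 (K = -3 + (⅓)*(-3) = -3 - 1 = -4)
c(K) + y(0) = -1*(-4) + 3 = 4 + 3 = 7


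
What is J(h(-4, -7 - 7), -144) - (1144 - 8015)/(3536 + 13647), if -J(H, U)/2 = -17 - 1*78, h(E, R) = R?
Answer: 3271641/17183 ≈ 190.40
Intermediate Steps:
J(H, U) = 190 (J(H, U) = -2*(-17 - 1*78) = -2*(-17 - 78) = -2*(-95) = 190)
J(h(-4, -7 - 7), -144) - (1144 - 8015)/(3536 + 13647) = 190 - (1144 - 8015)/(3536 + 13647) = 190 - (-6871)/17183 = 190 - 1*(-6871/17183) = 190 + 6871/17183 = 3271641/17183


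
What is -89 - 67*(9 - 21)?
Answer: 715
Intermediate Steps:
-89 - 67*(9 - 21) = -89 - 67*(-12) = -89 + 804 = 715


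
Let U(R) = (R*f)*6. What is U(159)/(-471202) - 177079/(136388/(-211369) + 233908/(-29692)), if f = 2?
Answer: 65458320604782239975/3150605739710337 ≈ 20776.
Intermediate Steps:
U(R) = 12*R (U(R) = (R*2)*6 = (2*R)*6 = 12*R)
U(159)/(-471202) - 177079/(136388/(-211369) + 233908/(-29692)) = (12*159)/(-471202) - 177079/(136388/(-211369) + 233908/(-29692)) = 1908*(-1/471202) - 177079/(136388*(-1/211369) + 233908*(-1/29692)) = -954/235601 - 177079/(-136388/211369 - 58477/7423) = -954/235601 - 177079/(-13372633137/1568992087) = -954/235601 - 177079*(-1568992087/13372633137) = -954/235601 + 277835549773873/13372633137 = 65458320604782239975/3150605739710337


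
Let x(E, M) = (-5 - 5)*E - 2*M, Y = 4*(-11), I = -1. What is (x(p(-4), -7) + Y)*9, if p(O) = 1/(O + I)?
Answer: -252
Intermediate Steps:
p(O) = 1/(-1 + O) (p(O) = 1/(O - 1) = 1/(-1 + O))
Y = -44
x(E, M) = -10*E - 2*M
(x(p(-4), -7) + Y)*9 = ((-10/(-1 - 4) - 2*(-7)) - 44)*9 = ((-10/(-5) + 14) - 44)*9 = ((-10*(-⅕) + 14) - 44)*9 = ((2 + 14) - 44)*9 = (16 - 44)*9 = -28*9 = -252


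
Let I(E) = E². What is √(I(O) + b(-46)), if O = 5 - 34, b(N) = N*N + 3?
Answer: 4*√185 ≈ 54.406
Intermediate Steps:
b(N) = 3 + N² (b(N) = N² + 3 = 3 + N²)
O = -29
√(I(O) + b(-46)) = √((-29)² + (3 + (-46)²)) = √(841 + (3 + 2116)) = √(841 + 2119) = √2960 = 4*√185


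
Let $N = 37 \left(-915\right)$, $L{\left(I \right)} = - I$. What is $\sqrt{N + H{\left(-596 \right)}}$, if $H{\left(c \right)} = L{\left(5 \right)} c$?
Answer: $5 i \sqrt{1235} \approx 175.71 i$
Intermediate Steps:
$H{\left(c \right)} = - 5 c$ ($H{\left(c \right)} = \left(-1\right) 5 c = - 5 c$)
$N = -33855$
$\sqrt{N + H{\left(-596 \right)}} = \sqrt{-33855 - -2980} = \sqrt{-33855 + 2980} = \sqrt{-30875} = 5 i \sqrt{1235}$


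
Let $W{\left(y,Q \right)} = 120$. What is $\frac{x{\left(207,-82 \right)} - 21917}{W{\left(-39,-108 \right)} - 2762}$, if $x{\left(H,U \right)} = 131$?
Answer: $\frac{10893}{1321} \approx 8.246$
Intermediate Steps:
$\frac{x{\left(207,-82 \right)} - 21917}{W{\left(-39,-108 \right)} - 2762} = \frac{131 - 21917}{120 - 2762} = - \frac{21786}{-2642} = \left(-21786\right) \left(- \frac{1}{2642}\right) = \frac{10893}{1321}$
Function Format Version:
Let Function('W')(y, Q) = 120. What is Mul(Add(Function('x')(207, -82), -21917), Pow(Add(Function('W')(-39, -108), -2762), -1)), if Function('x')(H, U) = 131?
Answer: Rational(10893, 1321) ≈ 8.2460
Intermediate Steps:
Mul(Add(Function('x')(207, -82), -21917), Pow(Add(Function('W')(-39, -108), -2762), -1)) = Mul(Add(131, -21917), Pow(Add(120, -2762), -1)) = Mul(-21786, Pow(-2642, -1)) = Mul(-21786, Rational(-1, 2642)) = Rational(10893, 1321)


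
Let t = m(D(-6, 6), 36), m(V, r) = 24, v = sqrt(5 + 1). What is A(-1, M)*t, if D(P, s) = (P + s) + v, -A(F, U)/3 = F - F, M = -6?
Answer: 0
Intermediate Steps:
A(F, U) = 0 (A(F, U) = -3*(F - F) = -3*0 = 0)
v = sqrt(6) ≈ 2.4495
D(P, s) = P + s + sqrt(6) (D(P, s) = (P + s) + sqrt(6) = P + s + sqrt(6))
t = 24
A(-1, M)*t = 0*24 = 0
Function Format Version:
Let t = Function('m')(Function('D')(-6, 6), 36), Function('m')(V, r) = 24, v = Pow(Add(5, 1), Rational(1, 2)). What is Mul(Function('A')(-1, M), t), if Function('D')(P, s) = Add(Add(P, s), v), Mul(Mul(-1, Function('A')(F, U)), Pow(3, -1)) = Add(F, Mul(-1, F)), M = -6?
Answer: 0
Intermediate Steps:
Function('A')(F, U) = 0 (Function('A')(F, U) = Mul(-3, Add(F, Mul(-1, F))) = Mul(-3, 0) = 0)
v = Pow(6, Rational(1, 2)) ≈ 2.4495
Function('D')(P, s) = Add(P, s, Pow(6, Rational(1, 2))) (Function('D')(P, s) = Add(Add(P, s), Pow(6, Rational(1, 2))) = Add(P, s, Pow(6, Rational(1, 2))))
t = 24
Mul(Function('A')(-1, M), t) = Mul(0, 24) = 0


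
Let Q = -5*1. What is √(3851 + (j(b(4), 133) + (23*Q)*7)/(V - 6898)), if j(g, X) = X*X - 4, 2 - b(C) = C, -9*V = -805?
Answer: √14450697975539/61277 ≈ 62.036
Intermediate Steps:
Q = -5
V = 805/9 (V = -⅑*(-805) = 805/9 ≈ 89.444)
b(C) = 2 - C
j(g, X) = -4 + X² (j(g, X) = X² - 4 = -4 + X²)
√(3851 + (j(b(4), 133) + (23*Q)*7)/(V - 6898)) = √(3851 + ((-4 + 133²) + (23*(-5))*7)/(805/9 - 6898)) = √(3851 + ((-4 + 17689) - 115*7)/(-61277/9)) = √(3851 + (17685 - 805)*(-9/61277)) = √(3851 + 16880*(-9/61277)) = √(3851 - 151920/61277) = √(235825807/61277) = √14450697975539/61277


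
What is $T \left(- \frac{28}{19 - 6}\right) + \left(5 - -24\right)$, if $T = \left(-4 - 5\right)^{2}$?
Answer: $- \frac{1891}{13} \approx -145.46$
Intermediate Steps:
$T = 81$ ($T = \left(-9\right)^{2} = 81$)
$T \left(- \frac{28}{19 - 6}\right) + \left(5 - -24\right) = 81 \left(- \frac{28}{19 - 6}\right) + \left(5 - -24\right) = 81 \left(- \frac{28}{19 - 6}\right) + \left(5 + 24\right) = 81 \left(- \frac{28}{13}\right) + 29 = - \frac{2268}{13} + 29 = - \frac{1891}{13}$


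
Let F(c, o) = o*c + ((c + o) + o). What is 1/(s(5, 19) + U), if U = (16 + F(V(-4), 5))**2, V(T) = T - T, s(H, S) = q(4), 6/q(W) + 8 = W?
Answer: 2/1349 ≈ 0.0014826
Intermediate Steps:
q(W) = 6/(-8 + W)
s(H, S) = -3/2 (s(H, S) = 6/(-8 + 4) = 6/(-4) = 6*(-1/4) = -3/2)
V(T) = 0
F(c, o) = c + 2*o + c*o (F(c, o) = c*o + (c + 2*o) = c + 2*o + c*o)
U = 676 (U = (16 + (0 + 2*5 + 0*5))**2 = (16 + (0 + 10 + 0))**2 = (16 + 10)**2 = 26**2 = 676)
1/(s(5, 19) + U) = 1/(-3/2 + 676) = 1/(1349/2) = 2/1349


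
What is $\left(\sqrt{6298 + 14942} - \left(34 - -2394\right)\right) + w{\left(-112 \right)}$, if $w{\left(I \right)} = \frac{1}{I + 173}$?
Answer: $- \frac{148107}{61} + 6 \sqrt{590} \approx -2282.2$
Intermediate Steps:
$w{\left(I \right)} = \frac{1}{173 + I}$
$\left(\sqrt{6298 + 14942} - \left(34 - -2394\right)\right) + w{\left(-112 \right)} = \left(\sqrt{6298 + 14942} - \left(34 - -2394\right)\right) + \frac{1}{173 - 112} = \left(\sqrt{21240} - 2428\right) + \frac{1}{61} = \left(6 \sqrt{590} - 2428\right) + \frac{1}{61} = \left(-2428 + 6 \sqrt{590}\right) + \frac{1}{61} = - \frac{148107}{61} + 6 \sqrt{590}$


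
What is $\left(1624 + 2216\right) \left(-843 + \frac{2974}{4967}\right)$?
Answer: $- \frac{16067354880}{4967} \approx -3.2348 \cdot 10^{6}$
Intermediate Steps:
$\left(1624 + 2216\right) \left(-843 + \frac{2974}{4967}\right) = 3840 \left(-843 + 2974 \cdot \frac{1}{4967}\right) = 3840 \left(-843 + \frac{2974}{4967}\right) = 3840 \left(- \frac{4184207}{4967}\right) = - \frac{16067354880}{4967}$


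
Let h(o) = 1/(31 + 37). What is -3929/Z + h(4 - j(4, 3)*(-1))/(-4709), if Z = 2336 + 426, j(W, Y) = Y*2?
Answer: -629057855/442212772 ≈ -1.4225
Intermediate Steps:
j(W, Y) = 2*Y
Z = 2762
h(o) = 1/68
-3929/Z + h(4 - j(4, 3)*(-1))/(-4709) = -3929/2762 + (1/68)/(-4709) = -3929*1/2762 + (1/68)*(-1/4709) = -3929/2762 - 1/320212 = -629057855/442212772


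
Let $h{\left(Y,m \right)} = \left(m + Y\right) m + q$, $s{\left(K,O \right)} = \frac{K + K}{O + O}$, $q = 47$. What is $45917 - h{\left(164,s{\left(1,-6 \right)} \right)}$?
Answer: $\frac{1652303}{36} \approx 45897.0$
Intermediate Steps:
$s{\left(K,O \right)} = \frac{K}{O}$ ($s{\left(K,O \right)} = \frac{2 K}{2 O} = 2 K \frac{1}{2 O} = \frac{K}{O}$)
$h{\left(Y,m \right)} = 47 + m \left(Y + m\right)$ ($h{\left(Y,m \right)} = \left(m + Y\right) m + 47 = \left(Y + m\right) m + 47 = m \left(Y + m\right) + 47 = 47 + m \left(Y + m\right)$)
$45917 - h{\left(164,s{\left(1,-6 \right)} \right)} = 45917 - \left(47 + \left(1 \frac{1}{-6}\right)^{2} + 164 \cdot 1 \frac{1}{-6}\right) = 45917 - \left(47 + \left(1 \left(- \frac{1}{6}\right)\right)^{2} + 164 \cdot 1 \left(- \frac{1}{6}\right)\right) = 45917 - \left(47 + \left(- \frac{1}{6}\right)^{2} + 164 \left(- \frac{1}{6}\right)\right) = 45917 - \left(47 + \frac{1}{36} - \frac{82}{3}\right) = 45917 - \frac{709}{36} = \frac{1652303}{36}$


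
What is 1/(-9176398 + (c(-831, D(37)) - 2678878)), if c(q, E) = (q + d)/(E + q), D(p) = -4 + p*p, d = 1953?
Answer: -89/1055119377 ≈ -8.4351e-8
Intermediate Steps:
D(p) = -4 + p**2
c(q, E) = (1953 + q)/(E + q) (c(q, E) = (q + 1953)/(E + q) = (1953 + q)/(E + q))
1/(-9176398 + (c(-831, D(37)) - 2678878)) = 1/(-9176398 + ((1953 - 831)/((-4 + 37**2) - 831) - 2678878)) = 1/(-9176398 + (1122/((-4 + 1369) - 831) - 2678878)) = 1/(-9176398 + (1122/(1365 - 831) - 2678878)) = 1/(-9176398 + (1122/534 - 2678878)) = 1/(-9176398 + ((1/534)*1122 - 2678878)) = 1/(-9176398 + (187/89 - 2678878)) = 1/(-9176398 - 238419955/89) = 1/(-1055119377/89) = -89/1055119377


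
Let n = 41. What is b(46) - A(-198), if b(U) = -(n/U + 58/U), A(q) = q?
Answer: 9009/46 ≈ 195.85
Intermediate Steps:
b(U) = -99/U (b(U) = -(41/U + 58/U) = -99/U)
b(46) - A(-198) = -99/46 - 1*(-198) = -99*1/46 + 198 = -99/46 + 198 = 9009/46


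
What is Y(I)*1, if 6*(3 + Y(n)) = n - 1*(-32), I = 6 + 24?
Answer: 22/3 ≈ 7.3333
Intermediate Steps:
I = 30
Y(n) = 7/3 + n/6 (Y(n) = -3 + (n - 1*(-32))/6 = -3 + (n + 32)/6 = -3 + (32 + n)/6 = -3 + (16/3 + n/6) = 7/3 + n/6)
Y(I)*1 = (7/3 + (⅙)*30)*1 = (7/3 + 5)*1 = (22/3)*1 = 22/3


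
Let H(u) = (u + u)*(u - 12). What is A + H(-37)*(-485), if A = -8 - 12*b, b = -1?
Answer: -1758606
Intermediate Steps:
H(u) = 2*u*(-12 + u) (H(u) = (2*u)*(-12 + u) = 2*u*(-12 + u))
A = 4 (A = -8 - 12*(-1) = -8 + 12 = 4)
A + H(-37)*(-485) = 4 + (2*(-37)*(-12 - 37))*(-485) = 4 + (2*(-37)*(-49))*(-485) = 4 + 3626*(-485) = 4 - 1758610 = -1758606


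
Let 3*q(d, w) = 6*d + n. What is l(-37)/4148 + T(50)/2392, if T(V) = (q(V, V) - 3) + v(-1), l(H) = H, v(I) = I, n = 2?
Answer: 29294/930189 ≈ 0.031493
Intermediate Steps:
q(d, w) = ⅔ + 2*d (q(d, w) = (6*d + 2)/3 = (2 + 6*d)/3 = ⅔ + 2*d)
T(V) = -10/3 + 2*V (T(V) = ((⅔ + 2*V) - 3) - 1 = (-7/3 + 2*V) - 1 = -10/3 + 2*V)
l(-37)/4148 + T(50)/2392 = -37/4148 + (-10/3 + 2*50)/2392 = -37*1/4148 + (-10/3 + 100)*(1/2392) = -37/4148 + (290/3)*(1/2392) = -37/4148 + 145/3588 = 29294/930189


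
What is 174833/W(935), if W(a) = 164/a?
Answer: 163468855/164 ≈ 9.9676e+5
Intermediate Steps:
174833/W(935) = 174833/((164/935)) = 174833/((164*(1/935))) = 174833/(164/935) = 174833*(935/164) = 163468855/164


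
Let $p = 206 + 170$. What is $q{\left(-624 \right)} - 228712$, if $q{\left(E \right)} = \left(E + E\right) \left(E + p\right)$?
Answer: $80792$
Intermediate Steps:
$p = 376$
$q{\left(E \right)} = 2 E \left(376 + E\right)$ ($q{\left(E \right)} = \left(E + E\right) \left(E + 376\right) = 2 E \left(376 + E\right)$)
$q{\left(-624 \right)} - 228712 = 2 \left(-624\right) \left(376 - 624\right) - 228712 = 2 \left(-624\right) \left(-248\right) - 228712 = 309504 - 228712 = 80792$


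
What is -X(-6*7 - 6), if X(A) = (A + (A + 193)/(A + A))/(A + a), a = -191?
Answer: -4753/22944 ≈ -0.20716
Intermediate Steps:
X(A) = (A + (193 + A)/(2*A))/(-191 + A) (X(A) = (A + (A + 193)/(A + A))/(A - 191) = (A + (193 + A)/((2*A)))/(-191 + A) = (A + (193 + A)*(1/(2*A)))/(-191 + A) = (A + (193 + A)/(2*A))/(-191 + A))
-X(-6*7 - 6) = -(193 + (-6*7 - 6) + 2*(-6*7 - 6)²)/(2*(-6*7 - 6)*(-191 + (-6*7 - 6))) = -(193 + (-42 - 6) + 2*(-42 - 6)²)/(2*(-42 - 6)*(-191 + (-42 - 6))) = -(193 - 48 + 2*(-48)²)/(2*(-48)*(-191 - 48)) = -(-1)*(193 - 48 + 2*2304)/(2*48*(-239)) = -(-1)*(-1)*(193 - 48 + 4608)/(2*48*239) = -(-1)*(-1)*4753/(2*48*239) = -1*4753/22944 = -4753/22944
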